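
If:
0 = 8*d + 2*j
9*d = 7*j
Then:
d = 0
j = 0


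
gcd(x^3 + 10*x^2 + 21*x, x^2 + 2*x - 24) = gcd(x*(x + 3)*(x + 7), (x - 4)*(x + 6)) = 1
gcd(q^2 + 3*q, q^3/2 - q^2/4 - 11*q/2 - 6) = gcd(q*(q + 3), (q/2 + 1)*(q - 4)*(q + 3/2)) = 1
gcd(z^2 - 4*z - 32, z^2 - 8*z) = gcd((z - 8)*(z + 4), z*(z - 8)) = z - 8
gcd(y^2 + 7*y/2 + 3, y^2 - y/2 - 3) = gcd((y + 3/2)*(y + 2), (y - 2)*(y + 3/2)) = y + 3/2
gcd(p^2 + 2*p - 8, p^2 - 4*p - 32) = p + 4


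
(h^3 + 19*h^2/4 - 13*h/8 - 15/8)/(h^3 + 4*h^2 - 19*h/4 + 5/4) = (8*h^2 - 2*h - 3)/(2*(4*h^2 - 4*h + 1))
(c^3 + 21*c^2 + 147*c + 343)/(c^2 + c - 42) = (c^2 + 14*c + 49)/(c - 6)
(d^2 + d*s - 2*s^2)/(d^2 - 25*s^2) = (d^2 + d*s - 2*s^2)/(d^2 - 25*s^2)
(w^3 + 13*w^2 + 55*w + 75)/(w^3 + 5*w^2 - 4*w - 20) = (w^2 + 8*w + 15)/(w^2 - 4)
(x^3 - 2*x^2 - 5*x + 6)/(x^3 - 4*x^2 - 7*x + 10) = (x - 3)/(x - 5)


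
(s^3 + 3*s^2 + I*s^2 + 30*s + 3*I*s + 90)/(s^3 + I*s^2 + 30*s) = (s + 3)/s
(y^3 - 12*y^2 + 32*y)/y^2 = y - 12 + 32/y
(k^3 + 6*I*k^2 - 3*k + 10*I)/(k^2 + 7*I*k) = (k^3 + 6*I*k^2 - 3*k + 10*I)/(k*(k + 7*I))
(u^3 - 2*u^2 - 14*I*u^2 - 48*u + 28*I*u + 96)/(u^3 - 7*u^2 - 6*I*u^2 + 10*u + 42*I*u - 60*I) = (u - 8*I)/(u - 5)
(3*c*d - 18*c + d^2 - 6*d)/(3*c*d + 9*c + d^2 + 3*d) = (d - 6)/(d + 3)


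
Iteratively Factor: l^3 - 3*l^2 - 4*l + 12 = (l - 3)*(l^2 - 4) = (l - 3)*(l + 2)*(l - 2)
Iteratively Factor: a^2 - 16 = (a - 4)*(a + 4)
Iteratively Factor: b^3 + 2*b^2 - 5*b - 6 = (b + 1)*(b^2 + b - 6) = (b + 1)*(b + 3)*(b - 2)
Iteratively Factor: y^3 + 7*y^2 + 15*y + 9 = (y + 1)*(y^2 + 6*y + 9) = (y + 1)*(y + 3)*(y + 3)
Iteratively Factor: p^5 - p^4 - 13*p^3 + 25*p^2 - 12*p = (p)*(p^4 - p^3 - 13*p^2 + 25*p - 12) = p*(p + 4)*(p^3 - 5*p^2 + 7*p - 3) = p*(p - 1)*(p + 4)*(p^2 - 4*p + 3) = p*(p - 3)*(p - 1)*(p + 4)*(p - 1)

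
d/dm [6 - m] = -1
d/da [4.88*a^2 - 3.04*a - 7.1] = 9.76*a - 3.04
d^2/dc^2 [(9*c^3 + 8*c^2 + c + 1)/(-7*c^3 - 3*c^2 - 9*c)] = 2*(-203*c^6 + 1554*c^5 + 1155*c^4 - 627*c^3 - 216*c^2 - 81*c - 81)/(c^3*(343*c^6 + 441*c^5 + 1512*c^4 + 1161*c^3 + 1944*c^2 + 729*c + 729))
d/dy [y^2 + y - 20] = 2*y + 1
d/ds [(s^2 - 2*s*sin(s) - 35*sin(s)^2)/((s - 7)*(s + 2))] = (2*(s - 7)*(s + 2)*(-s*cos(s) + s - sin(s) - 35*sin(2*s)/2) + (s - 7)*(-s^2 + 2*s*sin(s) + 35*sin(s)^2) + (s + 2)*(-s^2 + 2*s*sin(s) + 35*sin(s)^2))/((s - 7)^2*(s + 2)^2)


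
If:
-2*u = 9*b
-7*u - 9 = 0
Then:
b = 2/7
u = -9/7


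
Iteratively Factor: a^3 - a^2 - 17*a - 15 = (a + 3)*(a^2 - 4*a - 5) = (a - 5)*(a + 3)*(a + 1)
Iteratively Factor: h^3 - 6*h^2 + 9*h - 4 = (h - 1)*(h^2 - 5*h + 4) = (h - 4)*(h - 1)*(h - 1)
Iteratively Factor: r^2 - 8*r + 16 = (r - 4)*(r - 4)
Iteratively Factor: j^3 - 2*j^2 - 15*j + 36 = (j + 4)*(j^2 - 6*j + 9) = (j - 3)*(j + 4)*(j - 3)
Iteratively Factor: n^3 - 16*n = (n)*(n^2 - 16) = n*(n + 4)*(n - 4)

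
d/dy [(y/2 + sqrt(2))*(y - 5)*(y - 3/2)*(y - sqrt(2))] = 2*y^3 - 39*y^2/4 + 3*sqrt(2)*y^2/2 - 13*sqrt(2)*y/2 + 7*y/2 + 15*sqrt(2)/4 + 13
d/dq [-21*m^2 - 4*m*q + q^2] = -4*m + 2*q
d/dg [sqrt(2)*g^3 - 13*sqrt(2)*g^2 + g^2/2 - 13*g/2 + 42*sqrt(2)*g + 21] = 3*sqrt(2)*g^2 - 26*sqrt(2)*g + g - 13/2 + 42*sqrt(2)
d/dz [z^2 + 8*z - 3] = 2*z + 8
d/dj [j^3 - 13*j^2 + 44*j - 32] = 3*j^2 - 26*j + 44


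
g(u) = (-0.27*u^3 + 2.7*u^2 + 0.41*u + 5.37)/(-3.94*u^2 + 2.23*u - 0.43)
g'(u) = (7.88*u - 2.23)*(-0.27*u^3 + 2.7*u^2 + 0.41*u + 5.37)/(-3.94*u^2 + 2.23*u - 0.43)^2 + (-0.81*u^2 + 5.4*u + 0.41)/(-3.94*u^2 + 2.23*u - 0.43)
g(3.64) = -0.67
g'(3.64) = 0.19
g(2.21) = -1.12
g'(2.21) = 0.59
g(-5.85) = -1.01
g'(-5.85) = 0.07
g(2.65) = -0.92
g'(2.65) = 0.37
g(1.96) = -1.30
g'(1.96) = 0.83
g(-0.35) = -3.29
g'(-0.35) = -8.76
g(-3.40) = -0.86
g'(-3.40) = 0.05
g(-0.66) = -1.76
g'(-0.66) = -2.64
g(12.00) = 0.12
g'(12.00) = 0.07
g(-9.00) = -1.23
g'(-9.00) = 0.07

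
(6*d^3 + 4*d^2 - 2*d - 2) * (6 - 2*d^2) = -12*d^5 - 8*d^4 + 40*d^3 + 28*d^2 - 12*d - 12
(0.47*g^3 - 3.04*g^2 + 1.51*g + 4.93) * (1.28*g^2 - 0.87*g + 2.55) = 0.6016*g^5 - 4.3001*g^4 + 5.7761*g^3 - 2.7553*g^2 - 0.4386*g + 12.5715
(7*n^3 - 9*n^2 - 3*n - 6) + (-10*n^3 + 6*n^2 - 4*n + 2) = -3*n^3 - 3*n^2 - 7*n - 4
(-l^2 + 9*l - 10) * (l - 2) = -l^3 + 11*l^2 - 28*l + 20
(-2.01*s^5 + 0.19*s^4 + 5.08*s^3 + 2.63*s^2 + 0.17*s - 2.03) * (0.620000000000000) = -1.2462*s^5 + 0.1178*s^4 + 3.1496*s^3 + 1.6306*s^2 + 0.1054*s - 1.2586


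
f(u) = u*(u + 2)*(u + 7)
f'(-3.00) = -13.00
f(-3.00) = 12.00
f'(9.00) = 419.00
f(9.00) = 1584.00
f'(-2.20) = -11.08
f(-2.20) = 2.11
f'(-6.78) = 29.87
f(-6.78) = 7.13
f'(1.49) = 47.48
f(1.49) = 44.15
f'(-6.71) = 28.29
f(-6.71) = 9.17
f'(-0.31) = 8.71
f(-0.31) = -3.50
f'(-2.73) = -12.78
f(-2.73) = 8.51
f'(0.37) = 21.07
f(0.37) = 6.46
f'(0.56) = 25.02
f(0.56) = 10.84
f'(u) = u*(u + 2) + u*(u + 7) + (u + 2)*(u + 7) = 3*u^2 + 18*u + 14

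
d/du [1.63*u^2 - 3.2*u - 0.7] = 3.26*u - 3.2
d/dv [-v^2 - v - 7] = -2*v - 1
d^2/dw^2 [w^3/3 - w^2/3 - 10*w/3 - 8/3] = 2*w - 2/3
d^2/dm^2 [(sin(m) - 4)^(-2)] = 2*(-4*sin(m) + cos(2*m) + 2)/(sin(m) - 4)^4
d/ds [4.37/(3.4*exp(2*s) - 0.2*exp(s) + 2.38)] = (0.874 - 29.716*exp(s))*exp(s)/(3.4*exp(2*s) - 0.2*exp(s) + 2.38)^2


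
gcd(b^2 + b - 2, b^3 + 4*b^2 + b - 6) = b^2 + b - 2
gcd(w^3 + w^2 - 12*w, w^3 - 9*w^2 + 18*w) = w^2 - 3*w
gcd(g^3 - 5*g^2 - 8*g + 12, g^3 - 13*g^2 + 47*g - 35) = g - 1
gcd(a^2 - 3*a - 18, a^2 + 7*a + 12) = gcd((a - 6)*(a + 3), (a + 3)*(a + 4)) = a + 3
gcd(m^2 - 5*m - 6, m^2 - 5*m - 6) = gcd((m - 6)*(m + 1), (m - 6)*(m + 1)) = m^2 - 5*m - 6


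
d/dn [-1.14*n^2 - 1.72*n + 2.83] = -2.28*n - 1.72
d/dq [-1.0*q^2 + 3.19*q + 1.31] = 3.19 - 2.0*q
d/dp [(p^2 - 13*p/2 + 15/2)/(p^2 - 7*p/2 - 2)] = (12*p^2 - 76*p + 157)/(4*p^4 - 28*p^3 + 33*p^2 + 56*p + 16)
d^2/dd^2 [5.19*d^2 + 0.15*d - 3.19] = 10.3800000000000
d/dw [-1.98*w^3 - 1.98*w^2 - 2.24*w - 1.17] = -5.94*w^2 - 3.96*w - 2.24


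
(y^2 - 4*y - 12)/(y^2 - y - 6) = (y - 6)/(y - 3)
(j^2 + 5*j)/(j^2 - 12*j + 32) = j*(j + 5)/(j^2 - 12*j + 32)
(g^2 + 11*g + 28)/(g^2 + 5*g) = (g^2 + 11*g + 28)/(g*(g + 5))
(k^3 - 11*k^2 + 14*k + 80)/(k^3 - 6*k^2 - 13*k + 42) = (k^3 - 11*k^2 + 14*k + 80)/(k^3 - 6*k^2 - 13*k + 42)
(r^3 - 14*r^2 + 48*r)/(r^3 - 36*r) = (r - 8)/(r + 6)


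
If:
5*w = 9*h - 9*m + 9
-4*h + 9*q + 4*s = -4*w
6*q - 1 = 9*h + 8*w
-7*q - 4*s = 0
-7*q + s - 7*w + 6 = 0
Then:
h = 219/637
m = 7699/5733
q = 436/637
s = -109/91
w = 1/637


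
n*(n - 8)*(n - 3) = n^3 - 11*n^2 + 24*n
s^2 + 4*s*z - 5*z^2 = (s - z)*(s + 5*z)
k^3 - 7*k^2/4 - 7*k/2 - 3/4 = (k - 3)*(k + 1/4)*(k + 1)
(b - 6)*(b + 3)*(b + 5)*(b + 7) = b^4 + 9*b^3 - 19*b^2 - 321*b - 630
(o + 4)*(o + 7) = o^2 + 11*o + 28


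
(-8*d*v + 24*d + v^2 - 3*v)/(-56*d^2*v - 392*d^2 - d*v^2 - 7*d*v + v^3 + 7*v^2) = (v - 3)/(7*d*v + 49*d + v^2 + 7*v)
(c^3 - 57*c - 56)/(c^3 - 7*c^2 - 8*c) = (c + 7)/c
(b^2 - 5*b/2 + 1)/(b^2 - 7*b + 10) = (b - 1/2)/(b - 5)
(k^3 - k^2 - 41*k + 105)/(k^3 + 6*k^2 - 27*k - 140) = (k - 3)/(k + 4)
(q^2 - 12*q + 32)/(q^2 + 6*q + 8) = (q^2 - 12*q + 32)/(q^2 + 6*q + 8)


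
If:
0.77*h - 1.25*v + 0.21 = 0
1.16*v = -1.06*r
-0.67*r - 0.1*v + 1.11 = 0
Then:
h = -3.12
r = 1.92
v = -1.75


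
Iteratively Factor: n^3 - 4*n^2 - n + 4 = (n - 4)*(n^2 - 1) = (n - 4)*(n + 1)*(n - 1)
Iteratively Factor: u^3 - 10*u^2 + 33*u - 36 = (u - 4)*(u^2 - 6*u + 9) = (u - 4)*(u - 3)*(u - 3)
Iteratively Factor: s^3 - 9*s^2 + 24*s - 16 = (s - 4)*(s^2 - 5*s + 4) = (s - 4)*(s - 1)*(s - 4)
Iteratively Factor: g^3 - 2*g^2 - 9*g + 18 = (g - 3)*(g^2 + g - 6) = (g - 3)*(g + 3)*(g - 2)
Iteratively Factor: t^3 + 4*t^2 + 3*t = (t)*(t^2 + 4*t + 3) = t*(t + 3)*(t + 1)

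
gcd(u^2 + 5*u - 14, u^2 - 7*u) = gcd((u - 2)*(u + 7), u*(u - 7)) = 1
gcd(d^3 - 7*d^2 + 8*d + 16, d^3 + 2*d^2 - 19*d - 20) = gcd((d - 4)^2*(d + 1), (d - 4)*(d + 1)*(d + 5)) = d^2 - 3*d - 4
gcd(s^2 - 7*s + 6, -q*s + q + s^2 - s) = s - 1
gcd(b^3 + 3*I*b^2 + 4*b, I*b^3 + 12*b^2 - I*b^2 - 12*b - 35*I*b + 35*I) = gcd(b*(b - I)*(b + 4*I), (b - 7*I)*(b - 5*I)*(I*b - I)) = 1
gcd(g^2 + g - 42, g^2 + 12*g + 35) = g + 7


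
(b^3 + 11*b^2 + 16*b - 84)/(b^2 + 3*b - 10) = (b^2 + 13*b + 42)/(b + 5)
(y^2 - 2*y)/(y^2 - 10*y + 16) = y/(y - 8)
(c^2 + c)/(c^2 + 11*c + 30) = c*(c + 1)/(c^2 + 11*c + 30)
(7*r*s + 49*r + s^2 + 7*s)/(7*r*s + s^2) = (s + 7)/s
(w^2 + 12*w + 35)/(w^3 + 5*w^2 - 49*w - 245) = 1/(w - 7)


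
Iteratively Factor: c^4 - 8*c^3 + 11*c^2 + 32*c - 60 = (c - 5)*(c^3 - 3*c^2 - 4*c + 12) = (c - 5)*(c + 2)*(c^2 - 5*c + 6) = (c - 5)*(c - 3)*(c + 2)*(c - 2)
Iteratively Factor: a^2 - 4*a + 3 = (a - 3)*(a - 1)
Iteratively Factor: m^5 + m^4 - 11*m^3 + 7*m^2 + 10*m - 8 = (m - 1)*(m^4 + 2*m^3 - 9*m^2 - 2*m + 8) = (m - 1)*(m + 1)*(m^3 + m^2 - 10*m + 8) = (m - 2)*(m - 1)*(m + 1)*(m^2 + 3*m - 4) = (m - 2)*(m - 1)*(m + 1)*(m + 4)*(m - 1)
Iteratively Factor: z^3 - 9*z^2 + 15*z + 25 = (z - 5)*(z^2 - 4*z - 5) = (z - 5)*(z + 1)*(z - 5)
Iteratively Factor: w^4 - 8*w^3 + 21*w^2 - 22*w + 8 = (w - 1)*(w^3 - 7*w^2 + 14*w - 8) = (w - 2)*(w - 1)*(w^2 - 5*w + 4) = (w - 4)*(w - 2)*(w - 1)*(w - 1)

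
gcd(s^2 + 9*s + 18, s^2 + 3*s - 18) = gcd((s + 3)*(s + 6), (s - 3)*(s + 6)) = s + 6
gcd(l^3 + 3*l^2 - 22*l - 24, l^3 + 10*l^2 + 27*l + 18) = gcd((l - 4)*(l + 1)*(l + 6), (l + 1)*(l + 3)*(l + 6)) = l^2 + 7*l + 6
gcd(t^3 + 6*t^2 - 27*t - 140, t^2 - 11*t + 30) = t - 5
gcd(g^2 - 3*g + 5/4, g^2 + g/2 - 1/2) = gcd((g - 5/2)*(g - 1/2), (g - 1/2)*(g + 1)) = g - 1/2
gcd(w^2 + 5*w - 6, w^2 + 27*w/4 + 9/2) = w + 6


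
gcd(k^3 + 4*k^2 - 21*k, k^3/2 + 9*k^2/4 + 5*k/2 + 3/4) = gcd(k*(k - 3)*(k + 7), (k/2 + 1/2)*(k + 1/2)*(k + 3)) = 1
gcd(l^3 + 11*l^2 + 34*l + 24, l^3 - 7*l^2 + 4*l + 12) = l + 1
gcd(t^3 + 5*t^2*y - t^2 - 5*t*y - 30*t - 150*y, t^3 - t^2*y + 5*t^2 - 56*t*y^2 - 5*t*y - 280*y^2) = t + 5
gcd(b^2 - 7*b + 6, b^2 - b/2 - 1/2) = b - 1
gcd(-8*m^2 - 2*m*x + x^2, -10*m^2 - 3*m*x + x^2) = 2*m + x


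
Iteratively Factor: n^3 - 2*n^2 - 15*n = (n - 5)*(n^2 + 3*n) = (n - 5)*(n + 3)*(n)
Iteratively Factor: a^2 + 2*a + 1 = (a + 1)*(a + 1)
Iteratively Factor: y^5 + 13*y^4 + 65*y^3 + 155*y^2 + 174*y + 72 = (y + 3)*(y^4 + 10*y^3 + 35*y^2 + 50*y + 24) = (y + 3)*(y + 4)*(y^3 + 6*y^2 + 11*y + 6) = (y + 3)^2*(y + 4)*(y^2 + 3*y + 2) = (y + 2)*(y + 3)^2*(y + 4)*(y + 1)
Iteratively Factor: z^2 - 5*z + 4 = (z - 4)*(z - 1)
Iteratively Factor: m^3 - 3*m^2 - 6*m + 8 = (m + 2)*(m^2 - 5*m + 4) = (m - 4)*(m + 2)*(m - 1)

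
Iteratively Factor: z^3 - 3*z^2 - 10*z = (z + 2)*(z^2 - 5*z) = z*(z + 2)*(z - 5)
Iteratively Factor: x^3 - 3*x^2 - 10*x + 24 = (x - 4)*(x^2 + x - 6) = (x - 4)*(x - 2)*(x + 3)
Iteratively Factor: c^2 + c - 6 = (c + 3)*(c - 2)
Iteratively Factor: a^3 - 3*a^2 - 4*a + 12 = (a - 2)*(a^2 - a - 6) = (a - 3)*(a - 2)*(a + 2)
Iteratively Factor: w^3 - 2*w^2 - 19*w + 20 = (w - 5)*(w^2 + 3*w - 4) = (w - 5)*(w + 4)*(w - 1)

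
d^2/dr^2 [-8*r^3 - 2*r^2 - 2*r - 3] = -48*r - 4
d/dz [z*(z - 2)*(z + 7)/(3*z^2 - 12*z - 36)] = (z^4 - 8*z^3 - 42*z^2 - 120*z + 168)/(3*(z^4 - 8*z^3 - 8*z^2 + 96*z + 144))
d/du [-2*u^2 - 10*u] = -4*u - 10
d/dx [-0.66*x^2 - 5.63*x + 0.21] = -1.32*x - 5.63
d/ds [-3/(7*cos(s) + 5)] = -21*sin(s)/(7*cos(s) + 5)^2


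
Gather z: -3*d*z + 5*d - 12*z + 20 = 5*d + z*(-3*d - 12) + 20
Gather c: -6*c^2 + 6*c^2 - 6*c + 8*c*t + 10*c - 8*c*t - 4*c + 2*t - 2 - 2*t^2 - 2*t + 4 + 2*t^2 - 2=0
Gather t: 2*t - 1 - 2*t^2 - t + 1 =-2*t^2 + t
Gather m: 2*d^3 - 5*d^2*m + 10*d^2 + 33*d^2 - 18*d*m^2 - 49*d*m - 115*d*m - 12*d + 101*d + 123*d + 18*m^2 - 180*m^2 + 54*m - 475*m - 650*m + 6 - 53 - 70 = 2*d^3 + 43*d^2 + 212*d + m^2*(-18*d - 162) + m*(-5*d^2 - 164*d - 1071) - 117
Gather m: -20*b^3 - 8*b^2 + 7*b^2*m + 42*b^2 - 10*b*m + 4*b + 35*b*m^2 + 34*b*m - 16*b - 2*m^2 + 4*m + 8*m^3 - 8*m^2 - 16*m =-20*b^3 + 34*b^2 - 12*b + 8*m^3 + m^2*(35*b - 10) + m*(7*b^2 + 24*b - 12)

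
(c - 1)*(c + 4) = c^2 + 3*c - 4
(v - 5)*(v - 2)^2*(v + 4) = v^4 - 5*v^3 - 12*v^2 + 76*v - 80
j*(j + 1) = j^2 + j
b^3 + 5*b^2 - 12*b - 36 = (b - 3)*(b + 2)*(b + 6)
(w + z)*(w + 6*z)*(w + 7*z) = w^3 + 14*w^2*z + 55*w*z^2 + 42*z^3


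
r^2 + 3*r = r*(r + 3)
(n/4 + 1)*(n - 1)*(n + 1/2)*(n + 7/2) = n^4/4 + 7*n^3/4 + 39*n^2/16 - 43*n/16 - 7/4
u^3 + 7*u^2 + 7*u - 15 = (u - 1)*(u + 3)*(u + 5)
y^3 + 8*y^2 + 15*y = y*(y + 3)*(y + 5)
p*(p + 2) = p^2 + 2*p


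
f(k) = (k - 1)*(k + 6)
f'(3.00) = 11.00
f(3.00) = 18.00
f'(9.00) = 23.00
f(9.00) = 120.00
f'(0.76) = 6.52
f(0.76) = -1.62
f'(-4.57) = -4.14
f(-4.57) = -7.97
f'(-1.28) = 2.44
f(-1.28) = -10.76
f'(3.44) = 11.88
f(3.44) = 23.03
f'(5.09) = 15.18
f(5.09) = 45.36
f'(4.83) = 14.66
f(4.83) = 41.48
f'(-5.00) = -5.00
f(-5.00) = -6.00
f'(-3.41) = -1.82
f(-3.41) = -11.42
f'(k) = 2*k + 5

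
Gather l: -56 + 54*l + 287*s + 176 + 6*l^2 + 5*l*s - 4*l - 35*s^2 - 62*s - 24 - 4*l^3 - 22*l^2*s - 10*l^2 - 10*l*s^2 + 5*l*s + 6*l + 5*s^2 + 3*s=-4*l^3 + l^2*(-22*s - 4) + l*(-10*s^2 + 10*s + 56) - 30*s^2 + 228*s + 96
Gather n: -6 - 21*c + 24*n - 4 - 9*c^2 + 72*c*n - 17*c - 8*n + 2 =-9*c^2 - 38*c + n*(72*c + 16) - 8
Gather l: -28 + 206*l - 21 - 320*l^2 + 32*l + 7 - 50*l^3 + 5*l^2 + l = -50*l^3 - 315*l^2 + 239*l - 42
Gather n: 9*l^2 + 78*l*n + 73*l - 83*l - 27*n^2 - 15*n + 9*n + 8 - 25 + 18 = 9*l^2 - 10*l - 27*n^2 + n*(78*l - 6) + 1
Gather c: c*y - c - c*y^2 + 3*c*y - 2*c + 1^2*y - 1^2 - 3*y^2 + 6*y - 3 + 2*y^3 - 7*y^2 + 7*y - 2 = c*(-y^2 + 4*y - 3) + 2*y^3 - 10*y^2 + 14*y - 6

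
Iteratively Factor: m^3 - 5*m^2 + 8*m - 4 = (m - 1)*(m^2 - 4*m + 4) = (m - 2)*(m - 1)*(m - 2)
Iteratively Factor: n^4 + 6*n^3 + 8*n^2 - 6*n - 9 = (n + 1)*(n^3 + 5*n^2 + 3*n - 9) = (n + 1)*(n + 3)*(n^2 + 2*n - 3) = (n + 1)*(n + 3)^2*(n - 1)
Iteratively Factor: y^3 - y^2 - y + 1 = (y - 1)*(y^2 - 1) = (y - 1)^2*(y + 1)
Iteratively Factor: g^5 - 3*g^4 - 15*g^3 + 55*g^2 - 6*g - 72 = (g + 4)*(g^4 - 7*g^3 + 13*g^2 + 3*g - 18) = (g + 1)*(g + 4)*(g^3 - 8*g^2 + 21*g - 18) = (g - 3)*(g + 1)*(g + 4)*(g^2 - 5*g + 6) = (g - 3)*(g - 2)*(g + 1)*(g + 4)*(g - 3)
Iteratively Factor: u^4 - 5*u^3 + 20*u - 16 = (u - 1)*(u^3 - 4*u^2 - 4*u + 16) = (u - 4)*(u - 1)*(u^2 - 4) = (u - 4)*(u - 1)*(u + 2)*(u - 2)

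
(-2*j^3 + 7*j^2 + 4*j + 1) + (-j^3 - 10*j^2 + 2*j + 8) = -3*j^3 - 3*j^2 + 6*j + 9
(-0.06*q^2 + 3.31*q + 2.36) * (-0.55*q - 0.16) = 0.033*q^3 - 1.8109*q^2 - 1.8276*q - 0.3776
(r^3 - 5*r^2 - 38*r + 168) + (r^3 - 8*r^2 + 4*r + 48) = 2*r^3 - 13*r^2 - 34*r + 216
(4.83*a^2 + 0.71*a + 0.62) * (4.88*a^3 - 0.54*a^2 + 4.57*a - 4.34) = 23.5704*a^5 + 0.8566*a^4 + 24.7153*a^3 - 18.0523*a^2 - 0.248*a - 2.6908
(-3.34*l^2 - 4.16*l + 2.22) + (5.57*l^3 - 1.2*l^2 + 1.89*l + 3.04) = 5.57*l^3 - 4.54*l^2 - 2.27*l + 5.26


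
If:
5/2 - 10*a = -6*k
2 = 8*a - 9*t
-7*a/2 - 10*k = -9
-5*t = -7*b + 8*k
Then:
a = 79/121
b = 2600/2541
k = 325/484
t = 130/363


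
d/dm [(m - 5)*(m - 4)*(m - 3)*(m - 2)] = 4*m^3 - 42*m^2 + 142*m - 154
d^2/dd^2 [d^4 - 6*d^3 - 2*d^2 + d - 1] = 12*d^2 - 36*d - 4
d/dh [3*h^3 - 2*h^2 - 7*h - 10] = 9*h^2 - 4*h - 7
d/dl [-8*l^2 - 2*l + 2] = -16*l - 2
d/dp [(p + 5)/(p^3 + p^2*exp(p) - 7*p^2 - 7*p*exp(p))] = (p*(p^2 + p*exp(p) - 7*p - 7*exp(p)) + (p + 5)*(-p^2*exp(p) - 3*p^2 + 5*p*exp(p) + 14*p + 7*exp(p)))/(p^2*(p^2 + p*exp(p) - 7*p - 7*exp(p))^2)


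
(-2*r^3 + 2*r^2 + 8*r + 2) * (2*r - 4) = -4*r^4 + 12*r^3 + 8*r^2 - 28*r - 8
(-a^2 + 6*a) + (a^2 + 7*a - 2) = 13*a - 2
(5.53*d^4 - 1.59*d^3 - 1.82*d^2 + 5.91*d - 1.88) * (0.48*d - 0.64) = 2.6544*d^5 - 4.3024*d^4 + 0.144*d^3 + 4.0016*d^2 - 4.6848*d + 1.2032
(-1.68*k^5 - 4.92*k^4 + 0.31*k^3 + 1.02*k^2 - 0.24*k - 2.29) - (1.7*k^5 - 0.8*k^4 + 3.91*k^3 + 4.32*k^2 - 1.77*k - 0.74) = -3.38*k^5 - 4.12*k^4 - 3.6*k^3 - 3.3*k^2 + 1.53*k - 1.55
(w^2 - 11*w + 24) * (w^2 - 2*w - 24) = w^4 - 13*w^3 + 22*w^2 + 216*w - 576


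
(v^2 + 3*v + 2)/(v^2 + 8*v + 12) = (v + 1)/(v + 6)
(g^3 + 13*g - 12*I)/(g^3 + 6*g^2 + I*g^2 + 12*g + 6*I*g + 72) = (g - I)/(g + 6)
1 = 1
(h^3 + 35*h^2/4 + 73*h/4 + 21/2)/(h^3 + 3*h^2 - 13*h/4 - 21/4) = (4*h^2 + 31*h + 42)/(4*h^2 + 8*h - 21)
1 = 1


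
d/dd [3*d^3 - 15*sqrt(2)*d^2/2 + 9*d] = 9*d^2 - 15*sqrt(2)*d + 9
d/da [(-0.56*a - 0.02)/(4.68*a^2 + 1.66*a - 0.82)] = (2.6208*a^2 + 0.1872*a + 0.4924)/(21.9024*a^4 + 15.5376*a^3 - 4.9196*a^2 - 2.7224*a + 0.6724)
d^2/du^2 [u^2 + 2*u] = 2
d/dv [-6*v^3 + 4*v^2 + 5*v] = -18*v^2 + 8*v + 5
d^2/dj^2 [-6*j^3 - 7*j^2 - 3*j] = -36*j - 14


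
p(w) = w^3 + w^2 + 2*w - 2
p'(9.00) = 263.00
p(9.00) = 826.00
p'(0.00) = 2.00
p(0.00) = -2.00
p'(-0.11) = 1.82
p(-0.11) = -2.21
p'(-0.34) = 1.67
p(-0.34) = -2.60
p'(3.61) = 48.32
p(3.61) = 65.30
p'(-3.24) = 27.01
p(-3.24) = -31.99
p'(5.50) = 103.75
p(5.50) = 205.62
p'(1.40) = 10.68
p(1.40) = 5.50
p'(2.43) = 24.57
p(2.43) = 23.11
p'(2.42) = 24.41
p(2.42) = 22.87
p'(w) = 3*w^2 + 2*w + 2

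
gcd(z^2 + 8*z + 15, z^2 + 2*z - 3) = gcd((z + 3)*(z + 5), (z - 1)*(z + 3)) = z + 3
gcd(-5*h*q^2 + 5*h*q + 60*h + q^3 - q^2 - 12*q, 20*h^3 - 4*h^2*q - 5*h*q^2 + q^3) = -5*h + q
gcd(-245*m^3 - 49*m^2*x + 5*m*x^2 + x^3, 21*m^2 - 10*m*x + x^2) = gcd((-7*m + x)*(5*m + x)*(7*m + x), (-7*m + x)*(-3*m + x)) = -7*m + x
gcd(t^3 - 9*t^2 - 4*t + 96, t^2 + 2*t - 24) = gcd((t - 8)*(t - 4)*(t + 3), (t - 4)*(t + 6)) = t - 4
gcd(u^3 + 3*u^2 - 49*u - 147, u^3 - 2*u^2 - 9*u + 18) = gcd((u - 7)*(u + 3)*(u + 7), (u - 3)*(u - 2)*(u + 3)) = u + 3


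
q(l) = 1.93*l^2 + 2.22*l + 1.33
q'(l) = 3.86*l + 2.22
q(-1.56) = 2.56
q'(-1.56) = -3.80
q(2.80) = 22.68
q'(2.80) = 13.03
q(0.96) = 5.24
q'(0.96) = 5.93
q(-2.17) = 5.60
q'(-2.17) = -6.16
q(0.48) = 2.84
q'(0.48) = 4.07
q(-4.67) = 33.05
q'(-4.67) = -15.81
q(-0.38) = 0.77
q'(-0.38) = 0.75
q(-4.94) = 37.46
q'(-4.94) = -16.85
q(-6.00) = 57.49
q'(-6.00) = -20.94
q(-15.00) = 402.28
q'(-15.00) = -55.68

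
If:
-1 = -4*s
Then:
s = 1/4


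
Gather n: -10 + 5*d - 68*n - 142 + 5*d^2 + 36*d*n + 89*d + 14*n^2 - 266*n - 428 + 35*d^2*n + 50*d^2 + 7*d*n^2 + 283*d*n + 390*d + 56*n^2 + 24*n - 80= 55*d^2 + 484*d + n^2*(7*d + 70) + n*(35*d^2 + 319*d - 310) - 660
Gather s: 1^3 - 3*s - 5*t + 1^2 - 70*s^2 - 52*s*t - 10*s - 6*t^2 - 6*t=-70*s^2 + s*(-52*t - 13) - 6*t^2 - 11*t + 2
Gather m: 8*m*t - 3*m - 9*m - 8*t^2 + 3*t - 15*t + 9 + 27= m*(8*t - 12) - 8*t^2 - 12*t + 36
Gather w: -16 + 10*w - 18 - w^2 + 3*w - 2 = -w^2 + 13*w - 36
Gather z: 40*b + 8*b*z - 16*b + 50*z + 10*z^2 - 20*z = 24*b + 10*z^2 + z*(8*b + 30)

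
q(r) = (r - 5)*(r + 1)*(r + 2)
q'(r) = (r - 5)*(r + 1) + (r - 5)*(r + 2) + (r + 1)*(r + 2)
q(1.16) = -26.21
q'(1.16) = -13.60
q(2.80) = -40.13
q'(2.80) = -0.68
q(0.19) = -12.54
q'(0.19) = -13.65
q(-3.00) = -16.00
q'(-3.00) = 26.00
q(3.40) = -38.02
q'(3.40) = 8.08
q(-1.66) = 1.49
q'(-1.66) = 1.91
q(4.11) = -27.79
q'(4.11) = 21.24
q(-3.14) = -19.86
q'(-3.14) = 29.14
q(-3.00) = -16.00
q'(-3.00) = 26.00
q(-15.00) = -3640.00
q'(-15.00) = 722.00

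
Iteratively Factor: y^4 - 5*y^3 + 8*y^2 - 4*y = (y - 2)*(y^3 - 3*y^2 + 2*y) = (y - 2)^2*(y^2 - y) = y*(y - 2)^2*(y - 1)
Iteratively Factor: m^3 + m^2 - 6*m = (m - 2)*(m^2 + 3*m) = m*(m - 2)*(m + 3)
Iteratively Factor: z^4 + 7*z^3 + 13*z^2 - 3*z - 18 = (z + 3)*(z^3 + 4*z^2 + z - 6) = (z + 2)*(z + 3)*(z^2 + 2*z - 3) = (z + 2)*(z + 3)^2*(z - 1)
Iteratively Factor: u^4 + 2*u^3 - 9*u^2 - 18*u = (u + 2)*(u^3 - 9*u) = (u - 3)*(u + 2)*(u^2 + 3*u) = u*(u - 3)*(u + 2)*(u + 3)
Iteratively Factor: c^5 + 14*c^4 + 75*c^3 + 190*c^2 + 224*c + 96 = (c + 4)*(c^4 + 10*c^3 + 35*c^2 + 50*c + 24) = (c + 1)*(c + 4)*(c^3 + 9*c^2 + 26*c + 24) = (c + 1)*(c + 2)*(c + 4)*(c^2 + 7*c + 12) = (c + 1)*(c + 2)*(c + 4)^2*(c + 3)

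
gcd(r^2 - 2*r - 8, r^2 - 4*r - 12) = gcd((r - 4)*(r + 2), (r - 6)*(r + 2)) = r + 2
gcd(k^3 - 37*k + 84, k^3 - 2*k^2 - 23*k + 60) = k^2 - 7*k + 12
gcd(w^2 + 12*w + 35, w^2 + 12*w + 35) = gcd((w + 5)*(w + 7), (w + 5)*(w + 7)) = w^2 + 12*w + 35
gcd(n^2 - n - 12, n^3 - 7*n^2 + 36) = 1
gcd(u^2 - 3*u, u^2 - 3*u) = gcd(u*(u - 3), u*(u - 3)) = u^2 - 3*u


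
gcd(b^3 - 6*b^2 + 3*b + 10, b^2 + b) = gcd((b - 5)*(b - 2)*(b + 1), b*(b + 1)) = b + 1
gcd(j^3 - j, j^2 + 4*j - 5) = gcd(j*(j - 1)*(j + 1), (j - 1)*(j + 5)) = j - 1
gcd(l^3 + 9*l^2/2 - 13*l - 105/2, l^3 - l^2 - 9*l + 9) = l + 3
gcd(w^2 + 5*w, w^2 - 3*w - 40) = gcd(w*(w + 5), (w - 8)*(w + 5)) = w + 5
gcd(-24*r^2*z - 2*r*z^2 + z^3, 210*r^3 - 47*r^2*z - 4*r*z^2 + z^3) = -6*r + z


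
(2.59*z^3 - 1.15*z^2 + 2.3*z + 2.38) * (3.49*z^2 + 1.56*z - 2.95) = 9.0391*z^5 + 0.0269000000000004*z^4 - 1.4075*z^3 + 15.2867*z^2 - 3.0722*z - 7.021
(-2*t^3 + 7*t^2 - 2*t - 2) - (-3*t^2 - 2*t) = -2*t^3 + 10*t^2 - 2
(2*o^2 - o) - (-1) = 2*o^2 - o + 1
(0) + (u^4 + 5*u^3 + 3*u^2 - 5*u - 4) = u^4 + 5*u^3 + 3*u^2 - 5*u - 4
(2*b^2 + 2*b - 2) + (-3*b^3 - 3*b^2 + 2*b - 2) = -3*b^3 - b^2 + 4*b - 4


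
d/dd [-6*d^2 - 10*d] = -12*d - 10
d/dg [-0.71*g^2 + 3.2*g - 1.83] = 3.2 - 1.42*g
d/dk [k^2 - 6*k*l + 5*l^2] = 2*k - 6*l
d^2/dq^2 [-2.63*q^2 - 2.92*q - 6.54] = -5.26000000000000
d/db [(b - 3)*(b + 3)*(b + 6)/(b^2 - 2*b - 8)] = (b^4 - 4*b^3 - 27*b^2 + 12*b - 36)/(b^4 - 4*b^3 - 12*b^2 + 32*b + 64)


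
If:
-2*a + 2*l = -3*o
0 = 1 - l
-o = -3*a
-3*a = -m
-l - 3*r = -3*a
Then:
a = -2/7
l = 1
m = -6/7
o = -6/7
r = -13/21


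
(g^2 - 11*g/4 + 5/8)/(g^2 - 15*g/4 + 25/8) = (4*g - 1)/(4*g - 5)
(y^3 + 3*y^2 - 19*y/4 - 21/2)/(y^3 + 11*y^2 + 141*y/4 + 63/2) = (y - 2)/(y + 6)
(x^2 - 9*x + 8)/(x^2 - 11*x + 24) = (x - 1)/(x - 3)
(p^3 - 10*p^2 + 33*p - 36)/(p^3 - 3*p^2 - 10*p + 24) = (p^2 - 6*p + 9)/(p^2 + p - 6)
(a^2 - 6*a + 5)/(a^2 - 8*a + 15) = (a - 1)/(a - 3)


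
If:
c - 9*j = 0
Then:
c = 9*j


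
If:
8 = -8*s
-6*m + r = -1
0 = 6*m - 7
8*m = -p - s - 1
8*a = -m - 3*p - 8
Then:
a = 113/48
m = 7/6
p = -28/3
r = 6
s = -1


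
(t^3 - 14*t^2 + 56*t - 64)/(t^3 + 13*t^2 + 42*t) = (t^3 - 14*t^2 + 56*t - 64)/(t*(t^2 + 13*t + 42))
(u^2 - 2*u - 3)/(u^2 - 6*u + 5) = (u^2 - 2*u - 3)/(u^2 - 6*u + 5)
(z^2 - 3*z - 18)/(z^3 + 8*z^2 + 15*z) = (z - 6)/(z*(z + 5))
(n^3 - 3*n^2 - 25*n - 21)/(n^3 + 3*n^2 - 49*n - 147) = (n + 1)/(n + 7)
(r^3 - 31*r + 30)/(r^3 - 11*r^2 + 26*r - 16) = (r^2 + r - 30)/(r^2 - 10*r + 16)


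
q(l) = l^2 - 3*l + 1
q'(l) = 2*l - 3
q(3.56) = 2.99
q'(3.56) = 4.12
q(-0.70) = 3.59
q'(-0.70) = -4.40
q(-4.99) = 40.87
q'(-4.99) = -12.98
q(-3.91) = 28.02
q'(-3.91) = -10.82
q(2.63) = 0.03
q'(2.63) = 2.26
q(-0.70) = 3.59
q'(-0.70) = -4.40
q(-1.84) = 9.91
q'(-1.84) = -6.68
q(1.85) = -1.13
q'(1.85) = 0.70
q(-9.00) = 109.00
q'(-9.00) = -21.00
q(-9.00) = 109.00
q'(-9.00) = -21.00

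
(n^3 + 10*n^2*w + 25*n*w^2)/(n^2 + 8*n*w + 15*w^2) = n*(n + 5*w)/(n + 3*w)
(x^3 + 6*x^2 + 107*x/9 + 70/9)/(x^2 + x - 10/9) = (3*x^2 + 13*x + 14)/(3*x - 2)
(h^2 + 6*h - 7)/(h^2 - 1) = (h + 7)/(h + 1)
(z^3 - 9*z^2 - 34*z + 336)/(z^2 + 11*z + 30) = (z^2 - 15*z + 56)/(z + 5)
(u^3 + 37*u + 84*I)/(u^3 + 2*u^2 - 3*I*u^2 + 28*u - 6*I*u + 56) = (u + 3*I)/(u + 2)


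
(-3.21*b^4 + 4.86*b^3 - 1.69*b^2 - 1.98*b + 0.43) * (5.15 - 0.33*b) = 1.0593*b^5 - 18.1353*b^4 + 25.5867*b^3 - 8.0501*b^2 - 10.3389*b + 2.2145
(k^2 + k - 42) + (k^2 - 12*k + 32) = 2*k^2 - 11*k - 10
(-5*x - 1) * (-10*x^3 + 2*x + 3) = 50*x^4 + 10*x^3 - 10*x^2 - 17*x - 3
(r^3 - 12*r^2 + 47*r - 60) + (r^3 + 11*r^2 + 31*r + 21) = 2*r^3 - r^2 + 78*r - 39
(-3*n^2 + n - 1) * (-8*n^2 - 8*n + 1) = 24*n^4 + 16*n^3 - 3*n^2 + 9*n - 1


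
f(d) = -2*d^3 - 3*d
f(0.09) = -0.27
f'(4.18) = -107.83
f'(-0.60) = -5.16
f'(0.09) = -3.05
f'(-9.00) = -489.00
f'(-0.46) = -4.27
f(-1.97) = 21.20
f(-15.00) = 6795.00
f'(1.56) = -17.60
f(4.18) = -158.61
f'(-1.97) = -26.29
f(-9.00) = 1485.00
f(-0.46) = 1.57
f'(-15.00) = -1353.00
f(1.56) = -12.27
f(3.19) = -74.49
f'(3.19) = -64.06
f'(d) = -6*d^2 - 3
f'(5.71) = -198.62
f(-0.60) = 2.23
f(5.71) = -389.47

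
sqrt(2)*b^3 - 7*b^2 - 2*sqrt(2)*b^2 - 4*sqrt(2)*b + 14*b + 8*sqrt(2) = (b - 2)*(b - 4*sqrt(2))*(sqrt(2)*b + 1)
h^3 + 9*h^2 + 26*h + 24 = (h + 2)*(h + 3)*(h + 4)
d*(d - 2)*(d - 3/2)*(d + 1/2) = d^4 - 3*d^3 + 5*d^2/4 + 3*d/2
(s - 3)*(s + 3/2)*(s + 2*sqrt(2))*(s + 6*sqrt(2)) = s^4 - 3*s^3/2 + 8*sqrt(2)*s^3 - 12*sqrt(2)*s^2 + 39*s^2/2 - 36*sqrt(2)*s - 36*s - 108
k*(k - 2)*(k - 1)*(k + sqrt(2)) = k^4 - 3*k^3 + sqrt(2)*k^3 - 3*sqrt(2)*k^2 + 2*k^2 + 2*sqrt(2)*k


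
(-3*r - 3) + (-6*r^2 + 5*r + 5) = -6*r^2 + 2*r + 2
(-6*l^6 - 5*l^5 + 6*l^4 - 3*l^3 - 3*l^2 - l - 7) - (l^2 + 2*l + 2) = -6*l^6 - 5*l^5 + 6*l^4 - 3*l^3 - 4*l^2 - 3*l - 9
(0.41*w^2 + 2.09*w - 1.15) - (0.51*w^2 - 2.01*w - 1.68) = -0.1*w^2 + 4.1*w + 0.53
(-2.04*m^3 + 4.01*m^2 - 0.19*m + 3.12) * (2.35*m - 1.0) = -4.794*m^4 + 11.4635*m^3 - 4.4565*m^2 + 7.522*m - 3.12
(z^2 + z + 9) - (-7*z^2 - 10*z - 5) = 8*z^2 + 11*z + 14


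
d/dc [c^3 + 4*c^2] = c*(3*c + 8)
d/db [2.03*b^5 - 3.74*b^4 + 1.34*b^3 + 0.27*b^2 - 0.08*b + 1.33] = 10.15*b^4 - 14.96*b^3 + 4.02*b^2 + 0.54*b - 0.08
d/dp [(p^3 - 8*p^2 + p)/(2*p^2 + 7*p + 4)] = 2*(p^4 + 7*p^3 - 23*p^2 - 32*p + 2)/(4*p^4 + 28*p^3 + 65*p^2 + 56*p + 16)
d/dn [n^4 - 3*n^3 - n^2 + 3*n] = 4*n^3 - 9*n^2 - 2*n + 3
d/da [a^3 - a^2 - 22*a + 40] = 3*a^2 - 2*a - 22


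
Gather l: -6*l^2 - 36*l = -6*l^2 - 36*l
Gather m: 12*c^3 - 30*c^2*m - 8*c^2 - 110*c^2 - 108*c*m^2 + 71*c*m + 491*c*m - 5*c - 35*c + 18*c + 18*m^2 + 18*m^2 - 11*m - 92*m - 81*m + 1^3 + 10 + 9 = 12*c^3 - 118*c^2 - 22*c + m^2*(36 - 108*c) + m*(-30*c^2 + 562*c - 184) + 20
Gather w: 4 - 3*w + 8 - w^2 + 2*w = -w^2 - w + 12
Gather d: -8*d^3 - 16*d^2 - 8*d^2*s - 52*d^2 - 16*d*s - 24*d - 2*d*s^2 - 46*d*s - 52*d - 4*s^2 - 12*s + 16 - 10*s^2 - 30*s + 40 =-8*d^3 + d^2*(-8*s - 68) + d*(-2*s^2 - 62*s - 76) - 14*s^2 - 42*s + 56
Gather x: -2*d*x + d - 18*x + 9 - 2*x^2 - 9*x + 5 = d - 2*x^2 + x*(-2*d - 27) + 14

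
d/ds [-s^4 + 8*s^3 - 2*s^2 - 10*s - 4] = -4*s^3 + 24*s^2 - 4*s - 10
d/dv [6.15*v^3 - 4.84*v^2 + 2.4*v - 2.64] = 18.45*v^2 - 9.68*v + 2.4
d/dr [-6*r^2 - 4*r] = -12*r - 4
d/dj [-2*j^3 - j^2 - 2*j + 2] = -6*j^2 - 2*j - 2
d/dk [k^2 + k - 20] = 2*k + 1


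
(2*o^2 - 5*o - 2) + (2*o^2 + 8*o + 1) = 4*o^2 + 3*o - 1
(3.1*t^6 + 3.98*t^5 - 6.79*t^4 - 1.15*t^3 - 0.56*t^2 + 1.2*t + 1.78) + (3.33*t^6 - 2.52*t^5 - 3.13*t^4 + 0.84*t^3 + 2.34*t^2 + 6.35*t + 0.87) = 6.43*t^6 + 1.46*t^5 - 9.92*t^4 - 0.31*t^3 + 1.78*t^2 + 7.55*t + 2.65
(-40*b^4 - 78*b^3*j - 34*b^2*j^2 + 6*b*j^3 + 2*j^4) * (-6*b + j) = 240*b^5 + 428*b^4*j + 126*b^3*j^2 - 70*b^2*j^3 - 6*b*j^4 + 2*j^5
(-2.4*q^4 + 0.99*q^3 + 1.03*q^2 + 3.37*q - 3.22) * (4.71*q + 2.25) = -11.304*q^5 - 0.7371*q^4 + 7.0788*q^3 + 18.1902*q^2 - 7.5837*q - 7.245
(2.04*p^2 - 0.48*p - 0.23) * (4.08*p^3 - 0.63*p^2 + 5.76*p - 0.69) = 8.3232*p^5 - 3.2436*p^4 + 11.1144*p^3 - 4.0275*p^2 - 0.9936*p + 0.1587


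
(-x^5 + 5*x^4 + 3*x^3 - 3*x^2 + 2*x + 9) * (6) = -6*x^5 + 30*x^4 + 18*x^3 - 18*x^2 + 12*x + 54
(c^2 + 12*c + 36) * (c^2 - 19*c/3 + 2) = c^4 + 17*c^3/3 - 38*c^2 - 204*c + 72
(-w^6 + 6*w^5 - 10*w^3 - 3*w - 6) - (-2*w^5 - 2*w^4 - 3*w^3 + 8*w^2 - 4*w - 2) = -w^6 + 8*w^5 + 2*w^4 - 7*w^3 - 8*w^2 + w - 4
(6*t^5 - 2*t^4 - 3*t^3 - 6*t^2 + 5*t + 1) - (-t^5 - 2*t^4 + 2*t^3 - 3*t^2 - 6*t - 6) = 7*t^5 - 5*t^3 - 3*t^2 + 11*t + 7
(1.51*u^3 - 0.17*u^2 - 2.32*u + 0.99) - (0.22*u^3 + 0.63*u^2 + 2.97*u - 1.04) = 1.29*u^3 - 0.8*u^2 - 5.29*u + 2.03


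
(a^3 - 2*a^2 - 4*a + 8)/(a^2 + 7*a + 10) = (a^2 - 4*a + 4)/(a + 5)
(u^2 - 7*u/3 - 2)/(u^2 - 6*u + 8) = (u^2 - 7*u/3 - 2)/(u^2 - 6*u + 8)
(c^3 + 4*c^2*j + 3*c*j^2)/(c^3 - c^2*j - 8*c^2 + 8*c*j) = (c^2 + 4*c*j + 3*j^2)/(c^2 - c*j - 8*c + 8*j)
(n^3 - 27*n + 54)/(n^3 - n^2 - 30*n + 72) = (n - 3)/(n - 4)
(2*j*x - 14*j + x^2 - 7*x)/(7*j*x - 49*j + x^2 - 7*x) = (2*j + x)/(7*j + x)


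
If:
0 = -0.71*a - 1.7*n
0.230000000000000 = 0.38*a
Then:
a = 0.61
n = -0.25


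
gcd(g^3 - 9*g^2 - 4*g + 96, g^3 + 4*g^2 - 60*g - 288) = g - 8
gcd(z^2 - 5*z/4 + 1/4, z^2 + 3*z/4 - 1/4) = z - 1/4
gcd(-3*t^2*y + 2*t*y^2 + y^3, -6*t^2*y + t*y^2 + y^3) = 3*t*y + y^2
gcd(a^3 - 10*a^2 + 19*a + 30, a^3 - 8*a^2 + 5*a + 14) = a + 1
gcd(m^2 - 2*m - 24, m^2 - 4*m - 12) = m - 6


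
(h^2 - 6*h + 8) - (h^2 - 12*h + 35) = 6*h - 27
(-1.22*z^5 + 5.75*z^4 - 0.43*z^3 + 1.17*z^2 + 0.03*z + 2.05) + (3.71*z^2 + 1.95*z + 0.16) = -1.22*z^5 + 5.75*z^4 - 0.43*z^3 + 4.88*z^2 + 1.98*z + 2.21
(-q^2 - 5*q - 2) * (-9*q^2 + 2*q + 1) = 9*q^4 + 43*q^3 + 7*q^2 - 9*q - 2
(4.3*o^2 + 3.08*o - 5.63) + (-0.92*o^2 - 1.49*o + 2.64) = 3.38*o^2 + 1.59*o - 2.99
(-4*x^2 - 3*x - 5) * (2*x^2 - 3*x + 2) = -8*x^4 + 6*x^3 - 9*x^2 + 9*x - 10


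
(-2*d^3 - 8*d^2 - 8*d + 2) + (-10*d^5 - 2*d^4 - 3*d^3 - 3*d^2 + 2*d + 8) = -10*d^5 - 2*d^4 - 5*d^3 - 11*d^2 - 6*d + 10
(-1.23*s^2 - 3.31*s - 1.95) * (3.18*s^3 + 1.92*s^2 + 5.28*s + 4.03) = -3.9114*s^5 - 12.8874*s^4 - 19.0506*s^3 - 26.1777*s^2 - 23.6353*s - 7.8585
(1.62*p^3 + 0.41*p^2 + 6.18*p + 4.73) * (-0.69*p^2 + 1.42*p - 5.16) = -1.1178*p^5 + 2.0175*p^4 - 12.0412*p^3 + 3.3963*p^2 - 25.1722*p - 24.4068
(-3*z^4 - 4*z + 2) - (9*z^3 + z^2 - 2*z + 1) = -3*z^4 - 9*z^3 - z^2 - 2*z + 1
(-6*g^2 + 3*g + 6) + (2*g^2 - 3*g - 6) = -4*g^2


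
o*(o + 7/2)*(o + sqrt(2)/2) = o^3 + sqrt(2)*o^2/2 + 7*o^2/2 + 7*sqrt(2)*o/4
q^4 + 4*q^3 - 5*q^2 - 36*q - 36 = (q - 3)*(q + 2)^2*(q + 3)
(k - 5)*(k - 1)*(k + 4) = k^3 - 2*k^2 - 19*k + 20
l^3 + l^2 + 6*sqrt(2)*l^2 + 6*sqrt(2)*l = l*(l + 1)*(l + 6*sqrt(2))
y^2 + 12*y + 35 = (y + 5)*(y + 7)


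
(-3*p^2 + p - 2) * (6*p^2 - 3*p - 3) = -18*p^4 + 15*p^3 - 6*p^2 + 3*p + 6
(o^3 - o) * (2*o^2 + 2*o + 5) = 2*o^5 + 2*o^4 + 3*o^3 - 2*o^2 - 5*o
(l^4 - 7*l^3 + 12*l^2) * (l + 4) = l^5 - 3*l^4 - 16*l^3 + 48*l^2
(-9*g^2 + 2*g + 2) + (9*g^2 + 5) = 2*g + 7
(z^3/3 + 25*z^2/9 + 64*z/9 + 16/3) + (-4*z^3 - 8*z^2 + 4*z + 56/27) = -11*z^3/3 - 47*z^2/9 + 100*z/9 + 200/27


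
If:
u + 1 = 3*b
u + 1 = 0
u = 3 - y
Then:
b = 0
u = -1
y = 4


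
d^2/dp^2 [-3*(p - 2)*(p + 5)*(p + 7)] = -18*p - 60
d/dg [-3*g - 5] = -3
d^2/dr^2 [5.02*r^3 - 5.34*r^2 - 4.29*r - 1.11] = 30.12*r - 10.68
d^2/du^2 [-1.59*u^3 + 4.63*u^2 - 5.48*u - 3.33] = 9.26 - 9.54*u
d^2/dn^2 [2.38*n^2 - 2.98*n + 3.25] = 4.76000000000000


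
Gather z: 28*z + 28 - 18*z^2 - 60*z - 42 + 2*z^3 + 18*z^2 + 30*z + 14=2*z^3 - 2*z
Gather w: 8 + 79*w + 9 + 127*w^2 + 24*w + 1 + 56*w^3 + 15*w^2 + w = 56*w^3 + 142*w^2 + 104*w + 18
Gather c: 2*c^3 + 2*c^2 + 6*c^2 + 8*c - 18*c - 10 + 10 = 2*c^3 + 8*c^2 - 10*c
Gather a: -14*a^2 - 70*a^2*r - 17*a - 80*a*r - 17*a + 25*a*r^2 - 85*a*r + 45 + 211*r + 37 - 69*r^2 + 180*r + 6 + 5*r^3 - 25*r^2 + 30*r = a^2*(-70*r - 14) + a*(25*r^2 - 165*r - 34) + 5*r^3 - 94*r^2 + 421*r + 88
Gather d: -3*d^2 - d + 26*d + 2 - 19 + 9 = -3*d^2 + 25*d - 8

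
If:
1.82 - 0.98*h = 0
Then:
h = 1.86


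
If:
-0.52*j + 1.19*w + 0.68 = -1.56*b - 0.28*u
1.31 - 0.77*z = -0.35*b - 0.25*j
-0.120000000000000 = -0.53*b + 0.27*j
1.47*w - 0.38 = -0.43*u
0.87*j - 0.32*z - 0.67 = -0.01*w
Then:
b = 1.20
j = 1.91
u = 27.41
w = -7.76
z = 2.87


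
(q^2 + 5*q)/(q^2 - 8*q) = (q + 5)/(q - 8)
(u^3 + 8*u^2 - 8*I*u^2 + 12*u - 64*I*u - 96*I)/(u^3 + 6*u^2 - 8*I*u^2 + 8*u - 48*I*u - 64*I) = (u + 6)/(u + 4)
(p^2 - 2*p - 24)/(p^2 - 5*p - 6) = (p + 4)/(p + 1)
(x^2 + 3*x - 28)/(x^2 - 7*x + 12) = (x + 7)/(x - 3)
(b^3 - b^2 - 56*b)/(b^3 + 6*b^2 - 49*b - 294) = b*(b - 8)/(b^2 - b - 42)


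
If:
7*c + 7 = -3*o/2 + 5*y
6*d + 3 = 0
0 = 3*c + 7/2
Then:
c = -7/6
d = -1/2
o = 10*y/3 + 7/9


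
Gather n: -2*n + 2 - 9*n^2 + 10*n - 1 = -9*n^2 + 8*n + 1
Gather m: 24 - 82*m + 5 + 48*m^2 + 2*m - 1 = 48*m^2 - 80*m + 28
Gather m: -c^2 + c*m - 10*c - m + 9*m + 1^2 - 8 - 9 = -c^2 - 10*c + m*(c + 8) - 16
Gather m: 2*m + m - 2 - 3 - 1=3*m - 6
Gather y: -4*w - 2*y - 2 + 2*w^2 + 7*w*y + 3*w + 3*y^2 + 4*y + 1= 2*w^2 - w + 3*y^2 + y*(7*w + 2) - 1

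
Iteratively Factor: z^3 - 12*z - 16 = (z + 2)*(z^2 - 2*z - 8) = (z - 4)*(z + 2)*(z + 2)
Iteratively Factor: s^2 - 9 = (s - 3)*(s + 3)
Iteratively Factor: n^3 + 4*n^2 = (n + 4)*(n^2) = n*(n + 4)*(n)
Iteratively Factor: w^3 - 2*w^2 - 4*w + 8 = (w - 2)*(w^2 - 4) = (w - 2)*(w + 2)*(w - 2)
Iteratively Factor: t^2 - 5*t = (t - 5)*(t)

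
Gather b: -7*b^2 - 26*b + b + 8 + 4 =-7*b^2 - 25*b + 12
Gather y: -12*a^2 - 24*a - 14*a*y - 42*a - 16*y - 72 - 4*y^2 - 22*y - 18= -12*a^2 - 66*a - 4*y^2 + y*(-14*a - 38) - 90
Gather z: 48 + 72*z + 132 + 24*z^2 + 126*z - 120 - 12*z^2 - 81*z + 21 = 12*z^2 + 117*z + 81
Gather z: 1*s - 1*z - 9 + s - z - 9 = 2*s - 2*z - 18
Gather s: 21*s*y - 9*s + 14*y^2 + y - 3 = s*(21*y - 9) + 14*y^2 + y - 3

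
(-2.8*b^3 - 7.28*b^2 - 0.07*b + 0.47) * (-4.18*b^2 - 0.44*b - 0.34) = 11.704*b^5 + 31.6624*b^4 + 4.4478*b^3 + 0.5414*b^2 - 0.183*b - 0.1598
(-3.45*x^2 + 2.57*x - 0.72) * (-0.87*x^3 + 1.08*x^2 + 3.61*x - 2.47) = 3.0015*x^5 - 5.9619*x^4 - 9.0525*x^3 + 17.0216*x^2 - 8.9471*x + 1.7784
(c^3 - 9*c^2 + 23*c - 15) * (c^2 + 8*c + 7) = c^5 - c^4 - 42*c^3 + 106*c^2 + 41*c - 105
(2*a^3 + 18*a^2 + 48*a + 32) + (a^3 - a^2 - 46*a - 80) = 3*a^3 + 17*a^2 + 2*a - 48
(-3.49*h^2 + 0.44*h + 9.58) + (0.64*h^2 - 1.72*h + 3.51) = -2.85*h^2 - 1.28*h + 13.09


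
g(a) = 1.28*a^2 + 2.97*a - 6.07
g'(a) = 2.56*a + 2.97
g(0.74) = -3.17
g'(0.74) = 4.86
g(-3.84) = 1.40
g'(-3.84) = -6.86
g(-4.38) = 5.48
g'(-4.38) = -8.24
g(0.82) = -2.77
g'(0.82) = 5.07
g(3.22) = 16.76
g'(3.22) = 11.21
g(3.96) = 25.76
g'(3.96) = 13.11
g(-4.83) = 9.45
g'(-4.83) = -9.39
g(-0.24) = -6.71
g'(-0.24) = 2.36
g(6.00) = 57.83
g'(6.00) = 18.33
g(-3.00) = -3.46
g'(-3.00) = -4.71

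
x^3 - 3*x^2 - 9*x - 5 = (x - 5)*(x + 1)^2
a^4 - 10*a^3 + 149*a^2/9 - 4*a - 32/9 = (a - 8)*(a - 4/3)*(a - 1)*(a + 1/3)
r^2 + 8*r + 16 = (r + 4)^2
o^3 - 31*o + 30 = (o - 5)*(o - 1)*(o + 6)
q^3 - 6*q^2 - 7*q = q*(q - 7)*(q + 1)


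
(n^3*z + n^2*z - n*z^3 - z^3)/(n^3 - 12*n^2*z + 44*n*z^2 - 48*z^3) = z*(n^3 + n^2 - n*z^2 - z^2)/(n^3 - 12*n^2*z + 44*n*z^2 - 48*z^3)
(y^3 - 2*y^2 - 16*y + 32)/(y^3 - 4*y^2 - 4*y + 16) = (y + 4)/(y + 2)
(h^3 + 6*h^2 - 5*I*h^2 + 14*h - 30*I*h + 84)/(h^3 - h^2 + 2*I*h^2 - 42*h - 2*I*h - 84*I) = (h - 7*I)/(h - 7)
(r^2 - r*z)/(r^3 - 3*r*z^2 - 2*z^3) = r*(-r + z)/(-r^3 + 3*r*z^2 + 2*z^3)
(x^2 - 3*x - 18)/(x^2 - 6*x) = (x + 3)/x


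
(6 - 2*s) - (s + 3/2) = 9/2 - 3*s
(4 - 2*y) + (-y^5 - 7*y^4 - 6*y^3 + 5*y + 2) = -y^5 - 7*y^4 - 6*y^3 + 3*y + 6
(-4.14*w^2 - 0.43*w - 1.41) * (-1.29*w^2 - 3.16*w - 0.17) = 5.3406*w^4 + 13.6371*w^3 + 3.8815*w^2 + 4.5287*w + 0.2397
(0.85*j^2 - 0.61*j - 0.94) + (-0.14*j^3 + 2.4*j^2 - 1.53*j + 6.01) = -0.14*j^3 + 3.25*j^2 - 2.14*j + 5.07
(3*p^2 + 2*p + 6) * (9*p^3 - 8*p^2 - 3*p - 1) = 27*p^5 - 6*p^4 + 29*p^3 - 57*p^2 - 20*p - 6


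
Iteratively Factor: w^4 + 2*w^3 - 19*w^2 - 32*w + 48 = (w - 4)*(w^3 + 6*w^2 + 5*w - 12) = (w - 4)*(w - 1)*(w^2 + 7*w + 12) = (w - 4)*(w - 1)*(w + 3)*(w + 4)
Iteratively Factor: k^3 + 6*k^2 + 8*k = (k + 2)*(k^2 + 4*k) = k*(k + 2)*(k + 4)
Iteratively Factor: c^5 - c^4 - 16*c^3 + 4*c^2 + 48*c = (c)*(c^4 - c^3 - 16*c^2 + 4*c + 48) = c*(c + 3)*(c^3 - 4*c^2 - 4*c + 16) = c*(c - 2)*(c + 3)*(c^2 - 2*c - 8) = c*(c - 2)*(c + 2)*(c + 3)*(c - 4)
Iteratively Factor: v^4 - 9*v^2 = (v + 3)*(v^3 - 3*v^2) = v*(v + 3)*(v^2 - 3*v) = v*(v - 3)*(v + 3)*(v)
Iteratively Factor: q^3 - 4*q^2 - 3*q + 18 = (q - 3)*(q^2 - q - 6) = (q - 3)*(q + 2)*(q - 3)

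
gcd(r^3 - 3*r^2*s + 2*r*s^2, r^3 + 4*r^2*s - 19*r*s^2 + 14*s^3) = r^2 - 3*r*s + 2*s^2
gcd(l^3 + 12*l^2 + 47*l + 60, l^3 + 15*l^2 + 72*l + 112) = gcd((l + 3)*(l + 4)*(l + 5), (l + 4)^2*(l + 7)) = l + 4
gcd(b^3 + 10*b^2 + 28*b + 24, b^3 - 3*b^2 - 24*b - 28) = b^2 + 4*b + 4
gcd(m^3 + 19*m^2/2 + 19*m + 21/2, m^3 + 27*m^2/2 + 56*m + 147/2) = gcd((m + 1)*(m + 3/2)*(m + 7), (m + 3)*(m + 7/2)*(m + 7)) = m + 7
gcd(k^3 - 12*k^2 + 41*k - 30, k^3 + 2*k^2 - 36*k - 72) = k - 6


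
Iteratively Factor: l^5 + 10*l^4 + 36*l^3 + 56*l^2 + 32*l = (l)*(l^4 + 10*l^3 + 36*l^2 + 56*l + 32) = l*(l + 4)*(l^3 + 6*l^2 + 12*l + 8) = l*(l + 2)*(l + 4)*(l^2 + 4*l + 4) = l*(l + 2)^2*(l + 4)*(l + 2)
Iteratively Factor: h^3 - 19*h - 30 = (h + 2)*(h^2 - 2*h - 15) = (h - 5)*(h + 2)*(h + 3)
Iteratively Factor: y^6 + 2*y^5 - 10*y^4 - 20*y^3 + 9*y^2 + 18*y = (y + 2)*(y^5 - 10*y^3 + 9*y) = (y + 1)*(y + 2)*(y^4 - y^3 - 9*y^2 + 9*y) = (y - 3)*(y + 1)*(y + 2)*(y^3 + 2*y^2 - 3*y) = y*(y - 3)*(y + 1)*(y + 2)*(y^2 + 2*y - 3) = y*(y - 3)*(y - 1)*(y + 1)*(y + 2)*(y + 3)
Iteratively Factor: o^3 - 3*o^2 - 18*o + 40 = (o + 4)*(o^2 - 7*o + 10) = (o - 5)*(o + 4)*(o - 2)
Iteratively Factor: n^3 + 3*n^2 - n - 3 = (n - 1)*(n^2 + 4*n + 3) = (n - 1)*(n + 3)*(n + 1)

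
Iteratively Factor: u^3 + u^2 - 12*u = (u)*(u^2 + u - 12) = u*(u + 4)*(u - 3)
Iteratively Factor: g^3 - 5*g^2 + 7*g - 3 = (g - 3)*(g^2 - 2*g + 1) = (g - 3)*(g - 1)*(g - 1)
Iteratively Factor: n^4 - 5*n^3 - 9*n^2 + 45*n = (n - 3)*(n^3 - 2*n^2 - 15*n) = (n - 3)*(n + 3)*(n^2 - 5*n) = (n - 5)*(n - 3)*(n + 3)*(n)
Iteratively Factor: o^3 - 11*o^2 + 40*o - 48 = (o - 4)*(o^2 - 7*o + 12) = (o - 4)^2*(o - 3)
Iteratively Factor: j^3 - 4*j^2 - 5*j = (j + 1)*(j^2 - 5*j) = j*(j + 1)*(j - 5)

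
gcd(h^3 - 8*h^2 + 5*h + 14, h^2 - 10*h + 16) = h - 2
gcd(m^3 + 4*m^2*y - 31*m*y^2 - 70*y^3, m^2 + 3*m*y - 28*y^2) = m + 7*y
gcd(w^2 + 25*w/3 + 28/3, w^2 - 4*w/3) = 1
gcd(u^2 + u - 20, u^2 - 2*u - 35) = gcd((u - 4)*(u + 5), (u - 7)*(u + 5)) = u + 5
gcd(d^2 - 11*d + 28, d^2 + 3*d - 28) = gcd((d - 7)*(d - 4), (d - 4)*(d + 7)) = d - 4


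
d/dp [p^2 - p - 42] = 2*p - 1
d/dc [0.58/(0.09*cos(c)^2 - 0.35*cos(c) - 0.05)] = (0.1044*cos(c) - 0.203)*sin(c)/(-0.09*cos(c)^2 + 0.35*cos(c) + 0.05)^2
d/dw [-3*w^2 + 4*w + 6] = 4 - 6*w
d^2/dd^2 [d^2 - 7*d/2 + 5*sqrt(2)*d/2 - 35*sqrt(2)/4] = 2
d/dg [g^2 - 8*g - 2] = 2*g - 8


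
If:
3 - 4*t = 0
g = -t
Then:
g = -3/4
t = 3/4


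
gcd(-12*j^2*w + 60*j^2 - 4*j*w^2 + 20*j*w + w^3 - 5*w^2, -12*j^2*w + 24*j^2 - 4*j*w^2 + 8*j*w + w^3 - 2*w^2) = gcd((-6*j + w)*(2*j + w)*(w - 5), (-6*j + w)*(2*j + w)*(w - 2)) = -12*j^2 - 4*j*w + w^2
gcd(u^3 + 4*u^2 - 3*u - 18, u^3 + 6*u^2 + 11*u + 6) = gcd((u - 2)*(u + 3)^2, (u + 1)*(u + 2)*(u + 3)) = u + 3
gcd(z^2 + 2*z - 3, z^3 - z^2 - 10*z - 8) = 1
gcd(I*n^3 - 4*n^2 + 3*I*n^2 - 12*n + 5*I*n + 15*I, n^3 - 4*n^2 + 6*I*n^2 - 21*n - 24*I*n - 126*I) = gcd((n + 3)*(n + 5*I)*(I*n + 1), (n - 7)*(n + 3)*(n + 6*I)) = n + 3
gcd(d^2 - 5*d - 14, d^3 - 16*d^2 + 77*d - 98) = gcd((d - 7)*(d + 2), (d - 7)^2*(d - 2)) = d - 7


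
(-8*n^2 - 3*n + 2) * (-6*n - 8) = 48*n^3 + 82*n^2 + 12*n - 16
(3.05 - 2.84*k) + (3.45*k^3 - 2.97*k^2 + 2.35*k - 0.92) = 3.45*k^3 - 2.97*k^2 - 0.49*k + 2.13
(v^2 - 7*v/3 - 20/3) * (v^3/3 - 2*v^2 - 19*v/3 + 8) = v^5/3 - 25*v^4/9 - 35*v^3/9 + 325*v^2/9 + 212*v/9 - 160/3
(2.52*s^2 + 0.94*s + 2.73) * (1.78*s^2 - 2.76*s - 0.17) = 4.4856*s^4 - 5.282*s^3 + 1.8366*s^2 - 7.6946*s - 0.4641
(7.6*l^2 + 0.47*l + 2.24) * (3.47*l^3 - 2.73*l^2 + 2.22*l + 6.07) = 26.372*l^5 - 19.1171*l^4 + 23.3617*l^3 + 41.0602*l^2 + 7.8257*l + 13.5968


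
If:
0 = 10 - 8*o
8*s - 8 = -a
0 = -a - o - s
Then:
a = -18/7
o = 5/4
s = 37/28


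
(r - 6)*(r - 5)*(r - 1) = r^3 - 12*r^2 + 41*r - 30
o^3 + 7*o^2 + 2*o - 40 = (o - 2)*(o + 4)*(o + 5)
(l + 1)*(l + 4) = l^2 + 5*l + 4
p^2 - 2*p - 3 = (p - 3)*(p + 1)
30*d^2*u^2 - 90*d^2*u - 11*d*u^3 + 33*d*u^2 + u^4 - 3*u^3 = u*(-6*d + u)*(-5*d + u)*(u - 3)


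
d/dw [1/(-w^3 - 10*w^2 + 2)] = w*(3*w + 20)/(w^3 + 10*w^2 - 2)^2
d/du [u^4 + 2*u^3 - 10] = u^2*(4*u + 6)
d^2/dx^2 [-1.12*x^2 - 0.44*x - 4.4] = -2.24000000000000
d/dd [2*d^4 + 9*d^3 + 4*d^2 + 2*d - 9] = 8*d^3 + 27*d^2 + 8*d + 2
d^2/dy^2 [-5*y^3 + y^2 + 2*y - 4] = 2 - 30*y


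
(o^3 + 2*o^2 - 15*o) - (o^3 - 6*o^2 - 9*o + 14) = 8*o^2 - 6*o - 14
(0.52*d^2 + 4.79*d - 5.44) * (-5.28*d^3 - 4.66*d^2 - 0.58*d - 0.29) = -2.7456*d^5 - 27.7144*d^4 + 6.1002*d^3 + 22.4214*d^2 + 1.7661*d + 1.5776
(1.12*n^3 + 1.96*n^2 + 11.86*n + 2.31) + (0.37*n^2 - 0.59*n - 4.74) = 1.12*n^3 + 2.33*n^2 + 11.27*n - 2.43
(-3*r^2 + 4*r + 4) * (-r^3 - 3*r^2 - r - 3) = 3*r^5 + 5*r^4 - 13*r^3 - 7*r^2 - 16*r - 12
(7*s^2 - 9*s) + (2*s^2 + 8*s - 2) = 9*s^2 - s - 2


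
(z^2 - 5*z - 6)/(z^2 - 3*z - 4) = (z - 6)/(z - 4)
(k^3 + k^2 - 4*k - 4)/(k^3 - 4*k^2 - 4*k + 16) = (k + 1)/(k - 4)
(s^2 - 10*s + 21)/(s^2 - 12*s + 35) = (s - 3)/(s - 5)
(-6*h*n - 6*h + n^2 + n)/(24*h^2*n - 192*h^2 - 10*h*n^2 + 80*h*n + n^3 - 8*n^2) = (-n - 1)/(4*h*n - 32*h - n^2 + 8*n)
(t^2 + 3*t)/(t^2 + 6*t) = (t + 3)/(t + 6)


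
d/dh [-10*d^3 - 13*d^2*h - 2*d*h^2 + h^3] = -13*d^2 - 4*d*h + 3*h^2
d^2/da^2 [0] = 0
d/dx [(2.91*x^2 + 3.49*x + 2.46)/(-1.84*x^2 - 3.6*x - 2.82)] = (-4.0544*x^2 - 7.3596*x - 0.985799999999999)/(3.3856*x^4 + 13.248*x^3 + 23.3376*x^2 + 20.304*x + 7.9524)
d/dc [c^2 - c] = 2*c - 1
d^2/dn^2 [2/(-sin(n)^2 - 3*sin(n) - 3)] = 2*(4*sin(n)^4 + 9*sin(n)^3 - 9*sin(n)^2 - 27*sin(n) - 12)/(sin(n)^2 + 3*sin(n) + 3)^3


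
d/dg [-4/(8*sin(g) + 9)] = 32*cos(g)/(8*sin(g) + 9)^2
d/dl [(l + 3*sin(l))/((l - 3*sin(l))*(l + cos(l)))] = (l^2*sin(l) + 6*l^2*cos(l) - l^2 - 6*l*sin(l)^2 - 6*l*sin(l) + 6*l - 9*sin(l)^3 + 9*sin(l)^2 - 6*sin(l)*cos(l))/((l - 3*sin(l))^2*(l + cos(l))^2)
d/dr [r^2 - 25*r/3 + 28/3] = 2*r - 25/3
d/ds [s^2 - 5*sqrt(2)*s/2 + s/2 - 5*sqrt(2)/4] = 2*s - 5*sqrt(2)/2 + 1/2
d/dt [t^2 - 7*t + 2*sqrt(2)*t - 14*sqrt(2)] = 2*t - 7 + 2*sqrt(2)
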